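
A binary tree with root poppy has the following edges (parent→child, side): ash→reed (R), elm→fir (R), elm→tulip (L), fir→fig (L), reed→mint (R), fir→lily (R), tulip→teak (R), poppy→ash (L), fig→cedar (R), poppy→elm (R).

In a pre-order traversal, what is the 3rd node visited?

reed

Pre-order visits the node, then its left subtree, then its right subtree.
Visit poppy.
At poppy: go left to ash.
  Visit ash.
  At ash: no left child.
  At ash: go right to reed.
    Visit reed.
    At reed: no left child.
    At reed: go right to mint.
      mint is a leaf — visit mint.
At poppy: go right to elm.
  Visit elm.
  At elm: go left to tulip.
    Visit tulip.
    At tulip: no left child.
    At tulip: go right to teak.
      teak is a leaf — visit teak.
  At elm: go right to fir.
    Visit fir.
    At fir: go left to fig.
      Visit fig.
      At fig: no left child.
      At fig: go right to cedar.
        cedar is a leaf — visit cedar.
    At fir: go right to lily.
      lily is a leaf — visit lily.
Full pre-order sequence: poppy, ash, reed, mint, elm, tulip, teak, fir, fig, cedar, lily.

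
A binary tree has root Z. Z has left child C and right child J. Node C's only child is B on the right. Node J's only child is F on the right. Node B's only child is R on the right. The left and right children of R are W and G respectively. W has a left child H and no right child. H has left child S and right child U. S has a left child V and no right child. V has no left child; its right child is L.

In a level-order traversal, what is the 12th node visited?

V

Level-order visits nodes level by level from the root, left to right within each level.
Level 0: Z
Level 1: C, J
Level 2: B, F
Level 3: R
Level 4: W, G
Level 5: H
Level 6: S, U
Level 7: V
Level 8: L
Full level-order sequence: Z, C, J, B, F, R, W, G, H, S, U, V, L.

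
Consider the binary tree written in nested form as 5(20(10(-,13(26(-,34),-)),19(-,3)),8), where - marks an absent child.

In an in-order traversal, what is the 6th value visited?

In-order visits the left subtree, then the node, then the right subtree.
At 5: go left to 20.
  At 20: go left to 10.
    At 10: no left child.
    Visit 10.
    At 10: go right to 13.
      At 13: go left to 26.
        At 26: no left child.
        Visit 26.
        At 26: go right to 34.
          34 is a leaf — visit 34.
      Visit 13.
      At 13: no right child.
  Visit 20.
  At 20: go right to 19.
    At 19: no left child.
    Visit 19.
    At 19: go right to 3.
      3 is a leaf — visit 3.
Visit 5.
At 5: go right to 8.
  8 is a leaf — visit 8.
Full in-order sequence: 10, 26, 34, 13, 20, 19, 3, 5, 8.

19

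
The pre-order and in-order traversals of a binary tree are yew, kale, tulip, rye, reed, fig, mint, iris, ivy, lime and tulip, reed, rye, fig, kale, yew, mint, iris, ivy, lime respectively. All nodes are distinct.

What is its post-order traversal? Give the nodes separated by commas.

reed, fig, rye, tulip, kale, lime, ivy, iris, mint, yew

The first element of pre-order is the root; it splits in-order into left and right subtrees.
Root yew: left subtree has 5 nodes {tulip, reed, rye, fig, kale}, right has 4 {mint, iris, ivy, lime}.
  Root kale: left subtree has 4 nodes {tulip, reed, rye, fig}, right has 0 { }.
    Root tulip: left subtree has 0 nodes { }, right has 3 {reed, rye, fig}.
      Root rye: left subtree has 1 node {reed}, right has 1 {fig}.
  Root mint: left subtree has 0 nodes { }, right has 3 {iris, ivy, lime}.
    Root iris: left subtree has 0 nodes { }, right has 2 {ivy, lime}.
      Root ivy: left subtree has 0 nodes { }, right has 1 {lime}.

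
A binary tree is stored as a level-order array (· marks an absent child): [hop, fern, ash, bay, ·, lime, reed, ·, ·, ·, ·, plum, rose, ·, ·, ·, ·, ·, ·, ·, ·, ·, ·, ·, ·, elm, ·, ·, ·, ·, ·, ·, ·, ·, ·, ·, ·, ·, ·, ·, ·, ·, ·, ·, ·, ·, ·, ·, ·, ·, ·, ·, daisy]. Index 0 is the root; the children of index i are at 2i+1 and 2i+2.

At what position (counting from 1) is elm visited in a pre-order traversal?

8

Pre-order visits the node, then its left subtree, then its right subtree.
Visit hop.
At hop: go left to fern.
  Visit fern.
  At fern: go left to bay.
    bay is a leaf — visit bay.
  At fern: no right child.
At hop: go right to ash.
  Visit ash.
  At ash: go left to lime.
    Visit lime.
    At lime: go left to plum.
      plum is a leaf — visit plum.
    At lime: go right to rose.
      Visit rose.
      At rose: go left to elm.
        Visit elm.
        At elm: no left child.
        At elm: go right to daisy.
          daisy is a leaf — visit daisy.
      At rose: no right child.
  At ash: go right to reed.
    reed is a leaf — visit reed.
Full pre-order sequence: hop, fern, bay, ash, lime, plum, rose, elm, daisy, reed.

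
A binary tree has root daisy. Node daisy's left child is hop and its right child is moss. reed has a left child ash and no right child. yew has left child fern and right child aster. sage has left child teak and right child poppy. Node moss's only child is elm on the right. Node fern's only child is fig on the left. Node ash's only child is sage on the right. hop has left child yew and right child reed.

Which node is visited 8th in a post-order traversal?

Post-order visits the left subtree, then the right subtree, then the node.
At daisy: go left to hop.
  At hop: go left to yew.
    At yew: go left to fern.
      At fern: go left to fig.
        fig is a leaf — visit fig.
      At fern: no right child.
      Visit fern.
    At yew: go right to aster.
      aster is a leaf — visit aster.
    Visit yew.
  At hop: go right to reed.
    At reed: go left to ash.
      At ash: no left child.
      At ash: go right to sage.
        At sage: go left to teak.
          teak is a leaf — visit teak.
        At sage: go right to poppy.
          poppy is a leaf — visit poppy.
        Visit sage.
      Visit ash.
    At reed: no right child.
    Visit reed.
  Visit hop.
At daisy: go right to moss.
  At moss: no left child.
  At moss: go right to elm.
    elm is a leaf — visit elm.
  Visit moss.
Visit daisy.
Full post-order sequence: fig, fern, aster, yew, teak, poppy, sage, ash, reed, hop, elm, moss, daisy.

ash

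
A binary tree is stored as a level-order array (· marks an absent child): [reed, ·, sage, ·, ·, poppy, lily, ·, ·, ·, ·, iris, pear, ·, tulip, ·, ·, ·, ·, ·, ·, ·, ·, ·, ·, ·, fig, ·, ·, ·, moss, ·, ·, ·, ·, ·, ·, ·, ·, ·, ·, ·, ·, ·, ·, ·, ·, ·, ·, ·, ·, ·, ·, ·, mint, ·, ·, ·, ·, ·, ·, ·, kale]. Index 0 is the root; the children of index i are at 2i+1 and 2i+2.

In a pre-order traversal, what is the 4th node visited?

iris

Pre-order visits the node, then its left subtree, then its right subtree.
Visit reed.
At reed: no left child.
At reed: go right to sage.
  Visit sage.
  At sage: go left to poppy.
    Visit poppy.
    At poppy: go left to iris.
      iris is a leaf — visit iris.
    At poppy: go right to pear.
      Visit pear.
      At pear: no left child.
      At pear: go right to fig.
        Visit fig.
        At fig: no left child.
        At fig: go right to mint.
          mint is a leaf — visit mint.
  At sage: go right to lily.
    Visit lily.
    At lily: no left child.
    At lily: go right to tulip.
      Visit tulip.
      At tulip: no left child.
      At tulip: go right to moss.
        Visit moss.
        At moss: no left child.
        At moss: go right to kale.
          kale is a leaf — visit kale.
Full pre-order sequence: reed, sage, poppy, iris, pear, fig, mint, lily, tulip, moss, kale.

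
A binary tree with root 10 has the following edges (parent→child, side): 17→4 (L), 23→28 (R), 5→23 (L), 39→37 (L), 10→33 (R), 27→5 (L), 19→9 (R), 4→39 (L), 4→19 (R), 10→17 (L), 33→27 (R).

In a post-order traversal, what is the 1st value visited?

Post-order visits the left subtree, then the right subtree, then the node.
At 10: go left to 17.
  At 17: go left to 4.
    At 4: go left to 39.
      At 39: go left to 37.
        37 is a leaf — visit 37.
      At 39: no right child.
      Visit 39.
    At 4: go right to 19.
      At 19: no left child.
      At 19: go right to 9.
        9 is a leaf — visit 9.
      Visit 19.
    Visit 4.
  At 17: no right child.
  Visit 17.
At 10: go right to 33.
  At 33: no left child.
  At 33: go right to 27.
    At 27: go left to 5.
      At 5: go left to 23.
        At 23: no left child.
        At 23: go right to 28.
          28 is a leaf — visit 28.
        Visit 23.
      At 5: no right child.
      Visit 5.
    At 27: no right child.
    Visit 27.
  Visit 33.
Visit 10.
Full post-order sequence: 37, 39, 9, 19, 4, 17, 28, 23, 5, 27, 33, 10.

37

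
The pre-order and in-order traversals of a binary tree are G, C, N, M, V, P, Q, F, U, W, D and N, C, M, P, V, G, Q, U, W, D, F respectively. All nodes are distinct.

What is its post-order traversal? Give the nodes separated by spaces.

N P V M C D W U F Q G

The first element of pre-order is the root; it splits in-order into left and right subtrees.
Root G: left subtree has 5 nodes {N, C, M, P, V}, right has 5 {Q, U, W, D, F}.
  Root C: left subtree has 1 node {N}, right has 3 {M, P, V}.
    Root M: left subtree has 0 nodes { }, right has 2 {P, V}.
      Root V: left subtree has 1 node {P}, right has 0 { }.
  Root Q: left subtree has 0 nodes { }, right has 4 {U, W, D, F}.
    Root F: left subtree has 3 nodes {U, W, D}, right has 0 { }.
      Root U: left subtree has 0 nodes { }, right has 2 {W, D}.
        Root W: left subtree has 0 nodes { }, right has 1 {D}.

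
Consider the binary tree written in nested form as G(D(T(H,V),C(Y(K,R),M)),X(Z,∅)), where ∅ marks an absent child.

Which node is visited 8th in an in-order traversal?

In-order visits the left subtree, then the node, then the right subtree.
At G: go left to D.
  At D: go left to T.
    At T: go left to H.
      H is a leaf — visit H.
    Visit T.
    At T: go right to V.
      V is a leaf — visit V.
  Visit D.
  At D: go right to C.
    At C: go left to Y.
      At Y: go left to K.
        K is a leaf — visit K.
      Visit Y.
      At Y: go right to R.
        R is a leaf — visit R.
    Visit C.
    At C: go right to M.
      M is a leaf — visit M.
Visit G.
At G: go right to X.
  At X: go left to Z.
    Z is a leaf — visit Z.
  Visit X.
  At X: no right child.
Full in-order sequence: H, T, V, D, K, Y, R, C, M, G, Z, X.

C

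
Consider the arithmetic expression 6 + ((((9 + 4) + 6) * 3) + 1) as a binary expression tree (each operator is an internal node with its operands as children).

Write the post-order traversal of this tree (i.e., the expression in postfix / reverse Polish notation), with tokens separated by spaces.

Post-order on an expression tree gives postfix notation: for each operator, emit left operand, right operand, then the operator.

6 9 4 + 6 + 3 * 1 + +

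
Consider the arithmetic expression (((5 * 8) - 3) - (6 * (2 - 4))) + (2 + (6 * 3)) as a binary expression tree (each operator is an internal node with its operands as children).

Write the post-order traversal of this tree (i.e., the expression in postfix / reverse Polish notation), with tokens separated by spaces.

Post-order on an expression tree gives postfix notation: for each operator, emit left operand, right operand, then the operator.

5 8 * 3 - 6 2 4 - * - 2 6 3 * + +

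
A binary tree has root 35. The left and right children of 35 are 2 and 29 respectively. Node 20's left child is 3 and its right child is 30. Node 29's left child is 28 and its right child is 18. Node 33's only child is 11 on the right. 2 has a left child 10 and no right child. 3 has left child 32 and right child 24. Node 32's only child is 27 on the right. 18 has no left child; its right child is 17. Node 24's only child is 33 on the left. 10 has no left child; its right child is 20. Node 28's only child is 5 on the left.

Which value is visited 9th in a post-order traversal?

Post-order visits the left subtree, then the right subtree, then the node.
At 35: go left to 2.
  At 2: go left to 10.
    At 10: no left child.
    At 10: go right to 20.
      At 20: go left to 3.
        At 3: go left to 32.
          At 32: no left child.
          At 32: go right to 27.
            27 is a leaf — visit 27.
          Visit 32.
        At 3: go right to 24.
          At 24: go left to 33.
            At 33: no left child.
            At 33: go right to 11.
              11 is a leaf — visit 11.
            Visit 33.
          At 24: no right child.
          Visit 24.
        Visit 3.
      At 20: go right to 30.
        30 is a leaf — visit 30.
      Visit 20.
    Visit 10.
  At 2: no right child.
  Visit 2.
At 35: go right to 29.
  At 29: go left to 28.
    At 28: go left to 5.
      5 is a leaf — visit 5.
    At 28: no right child.
    Visit 28.
  At 29: go right to 18.
    At 18: no left child.
    At 18: go right to 17.
      17 is a leaf — visit 17.
    Visit 18.
  Visit 29.
Visit 35.
Full post-order sequence: 27, 32, 11, 33, 24, 3, 30, 20, 10, 2, 5, 28, 17, 18, 29, 35.

10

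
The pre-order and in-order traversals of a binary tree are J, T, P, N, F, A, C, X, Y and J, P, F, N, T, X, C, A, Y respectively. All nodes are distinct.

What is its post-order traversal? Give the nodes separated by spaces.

The first element of pre-order is the root; it splits in-order into left and right subtrees.
Root J: left subtree has 0 nodes { }, right has 8 {P, F, N, T, X, C, A, Y}.
  Root T: left subtree has 3 nodes {P, F, N}, right has 4 {X, C, A, Y}.
    Root P: left subtree has 0 nodes { }, right has 2 {F, N}.
      Root N: left subtree has 1 node {F}, right has 0 { }.
    Root A: left subtree has 2 nodes {X, C}, right has 1 {Y}.
      Root C: left subtree has 1 node {X}, right has 0 { }.

F N P X C Y A T J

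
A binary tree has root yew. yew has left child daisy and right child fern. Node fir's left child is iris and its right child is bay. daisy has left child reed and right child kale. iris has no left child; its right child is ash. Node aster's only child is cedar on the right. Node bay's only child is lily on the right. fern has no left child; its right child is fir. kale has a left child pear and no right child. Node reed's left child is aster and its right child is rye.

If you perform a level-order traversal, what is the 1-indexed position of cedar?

12

Level-order visits nodes level by level from the root, left to right within each level.
Level 0: yew
Level 1: daisy, fern
Level 2: reed, kale, fir
Level 3: aster, rye, pear, iris, bay
Level 4: cedar, ash, lily
Full level-order sequence: yew, daisy, fern, reed, kale, fir, aster, rye, pear, iris, bay, cedar, ash, lily.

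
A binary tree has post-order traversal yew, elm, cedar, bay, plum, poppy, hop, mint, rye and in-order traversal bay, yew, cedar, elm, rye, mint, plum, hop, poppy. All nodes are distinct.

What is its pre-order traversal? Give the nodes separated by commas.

The last element of post-order is the root; it splits in-order into left and right subtrees.
Root rye: left subtree has 4 nodes {bay, yew, cedar, elm}, right has 4 {mint, plum, hop, poppy}.
  Root bay: left subtree has 0 nodes { }, right has 3 {yew, cedar, elm}.
    Root cedar: left subtree has 1 node {yew}, right has 1 {elm}.
  Root mint: left subtree has 0 nodes { }, right has 3 {plum, hop, poppy}.
    Root hop: left subtree has 1 node {plum}, right has 1 {poppy}.

rye, bay, cedar, yew, elm, mint, hop, plum, poppy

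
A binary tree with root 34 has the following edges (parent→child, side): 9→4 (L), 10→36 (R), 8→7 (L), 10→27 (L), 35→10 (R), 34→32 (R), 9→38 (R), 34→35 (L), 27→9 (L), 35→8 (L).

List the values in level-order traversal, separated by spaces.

34 35 32 8 10 7 27 36 9 4 38

Level-order visits nodes level by level from the root, left to right within each level.
Level 0: 34
Level 1: 35, 32
Level 2: 8, 10
Level 3: 7, 27, 36
Level 4: 9
Level 5: 4, 38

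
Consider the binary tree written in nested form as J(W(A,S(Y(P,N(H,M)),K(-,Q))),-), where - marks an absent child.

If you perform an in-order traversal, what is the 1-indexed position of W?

2

In-order visits the left subtree, then the node, then the right subtree.
At J: go left to W.
  At W: go left to A.
    A is a leaf — visit A.
  Visit W.
  At W: go right to S.
    At S: go left to Y.
      At Y: go left to P.
        P is a leaf — visit P.
      Visit Y.
      At Y: go right to N.
        At N: go left to H.
          H is a leaf — visit H.
        Visit N.
        At N: go right to M.
          M is a leaf — visit M.
    Visit S.
    At S: go right to K.
      At K: no left child.
      Visit K.
      At K: go right to Q.
        Q is a leaf — visit Q.
Visit J.
At J: no right child.
Full in-order sequence: A, W, P, Y, H, N, M, S, K, Q, J.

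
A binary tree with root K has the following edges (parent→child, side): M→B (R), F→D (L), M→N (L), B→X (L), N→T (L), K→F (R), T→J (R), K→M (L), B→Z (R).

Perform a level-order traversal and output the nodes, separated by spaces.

Level-order visits nodes level by level from the root, left to right within each level.
Level 0: K
Level 1: M, F
Level 2: N, B, D
Level 3: T, X, Z
Level 4: J

K M F N B D T X Z J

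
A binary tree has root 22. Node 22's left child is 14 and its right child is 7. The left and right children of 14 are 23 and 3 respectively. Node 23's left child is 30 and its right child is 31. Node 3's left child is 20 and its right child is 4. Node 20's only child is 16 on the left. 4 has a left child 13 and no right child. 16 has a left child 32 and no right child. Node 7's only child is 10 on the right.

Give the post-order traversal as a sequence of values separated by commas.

Post-order visits the left subtree, then the right subtree, then the node.
At 22: go left to 14.
  At 14: go left to 23.
    At 23: go left to 30.
      30 is a leaf — visit 30.
    At 23: go right to 31.
      31 is a leaf — visit 31.
    Visit 23.
  At 14: go right to 3.
    At 3: go left to 20.
      At 20: go left to 16.
        At 16: go left to 32.
          32 is a leaf — visit 32.
        At 16: no right child.
        Visit 16.
      At 20: no right child.
      Visit 20.
    At 3: go right to 4.
      At 4: go left to 13.
        13 is a leaf — visit 13.
      At 4: no right child.
      Visit 4.
    Visit 3.
  Visit 14.
At 22: go right to 7.
  At 7: no left child.
  At 7: go right to 10.
    10 is a leaf — visit 10.
  Visit 7.
Visit 22.

30, 31, 23, 32, 16, 20, 13, 4, 3, 14, 10, 7, 22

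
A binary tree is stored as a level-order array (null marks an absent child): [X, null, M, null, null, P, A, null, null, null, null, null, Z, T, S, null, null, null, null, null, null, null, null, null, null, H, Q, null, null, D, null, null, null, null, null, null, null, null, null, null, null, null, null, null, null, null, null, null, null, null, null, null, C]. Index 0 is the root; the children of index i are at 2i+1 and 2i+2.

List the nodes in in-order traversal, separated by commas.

X, P, H, C, Z, Q, M, T, A, D, S

In-order visits the left subtree, then the node, then the right subtree.
At X: no left child.
Visit X.
At X: go right to M.
  At M: go left to P.
    At P: no left child.
    Visit P.
    At P: go right to Z.
      At Z: go left to H.
        At H: no left child.
        Visit H.
        At H: go right to C.
          C is a leaf — visit C.
      Visit Z.
      At Z: go right to Q.
        Q is a leaf — visit Q.
  Visit M.
  At M: go right to A.
    At A: go left to T.
      T is a leaf — visit T.
    Visit A.
    At A: go right to S.
      At S: go left to D.
        D is a leaf — visit D.
      Visit S.
      At S: no right child.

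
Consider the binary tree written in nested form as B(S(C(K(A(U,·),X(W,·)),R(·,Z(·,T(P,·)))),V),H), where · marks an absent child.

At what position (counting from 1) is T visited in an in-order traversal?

10

In-order visits the left subtree, then the node, then the right subtree.
At B: go left to S.
  At S: go left to C.
    At C: go left to K.
      At K: go left to A.
        At A: go left to U.
          U is a leaf — visit U.
        Visit A.
        At A: no right child.
      Visit K.
      At K: go right to X.
        At X: go left to W.
          W is a leaf — visit W.
        Visit X.
        At X: no right child.
    Visit C.
    At C: go right to R.
      At R: no left child.
      Visit R.
      At R: go right to Z.
        At Z: no left child.
        Visit Z.
        At Z: go right to T.
          At T: go left to P.
            P is a leaf — visit P.
          Visit T.
          At T: no right child.
  Visit S.
  At S: go right to V.
    V is a leaf — visit V.
Visit B.
At B: go right to H.
  H is a leaf — visit H.
Full in-order sequence: U, A, K, W, X, C, R, Z, P, T, S, V, B, H.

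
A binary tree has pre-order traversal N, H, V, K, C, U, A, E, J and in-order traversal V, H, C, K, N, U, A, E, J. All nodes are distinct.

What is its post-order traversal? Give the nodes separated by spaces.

V C K H J E A U N

The first element of pre-order is the root; it splits in-order into left and right subtrees.
Root N: left subtree has 4 nodes {V, H, C, K}, right has 4 {U, A, E, J}.
  Root H: left subtree has 1 node {V}, right has 2 {C, K}.
    Root K: left subtree has 1 node {C}, right has 0 { }.
  Root U: left subtree has 0 nodes { }, right has 3 {A, E, J}.
    Root A: left subtree has 0 nodes { }, right has 2 {E, J}.
      Root E: left subtree has 0 nodes { }, right has 1 {J}.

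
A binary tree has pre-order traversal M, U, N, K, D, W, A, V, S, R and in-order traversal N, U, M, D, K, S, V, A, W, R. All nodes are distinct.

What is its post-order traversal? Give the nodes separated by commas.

The first element of pre-order is the root; it splits in-order into left and right subtrees.
Root M: left subtree has 2 nodes {N, U}, right has 7 {D, K, S, V, A, W, R}.
  Root U: left subtree has 1 node {N}, right has 0 { }.
  Root K: left subtree has 1 node {D}, right has 5 {S, V, A, W, R}.
    Root W: left subtree has 3 nodes {S, V, A}, right has 1 {R}.
      Root A: left subtree has 2 nodes {S, V}, right has 0 { }.
        Root V: left subtree has 1 node {S}, right has 0 { }.

N, U, D, S, V, A, R, W, K, M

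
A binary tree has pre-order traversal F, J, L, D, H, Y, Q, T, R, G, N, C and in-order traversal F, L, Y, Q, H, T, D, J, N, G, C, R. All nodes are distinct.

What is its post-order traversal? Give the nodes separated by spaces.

Q Y T H D L N C G R J F

The first element of pre-order is the root; it splits in-order into left and right subtrees.
Root F: left subtree has 0 nodes { }, right has 11 {L, Y, Q, H, T, D, J, N, G, C, R}.
  Root J: left subtree has 6 nodes {L, Y, Q, H, T, D}, right has 4 {N, G, C, R}.
    Root L: left subtree has 0 nodes { }, right has 5 {Y, Q, H, T, D}.
      Root D: left subtree has 4 nodes {Y, Q, H, T}, right has 0 { }.
        Root H: left subtree has 2 nodes {Y, Q}, right has 1 {T}.
          Root Y: left subtree has 0 nodes { }, right has 1 {Q}.
    Root R: left subtree has 3 nodes {N, G, C}, right has 0 { }.
      Root G: left subtree has 1 node {N}, right has 1 {C}.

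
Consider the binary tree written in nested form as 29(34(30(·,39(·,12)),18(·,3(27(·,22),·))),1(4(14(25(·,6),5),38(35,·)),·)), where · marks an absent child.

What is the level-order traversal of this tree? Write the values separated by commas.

29, 34, 1, 30, 18, 4, 39, 3, 14, 38, 12, 27, 25, 5, 35, 22, 6

Level-order visits nodes level by level from the root, left to right within each level.
Level 0: 29
Level 1: 34, 1
Level 2: 30, 18, 4
Level 3: 39, 3, 14, 38
Level 4: 12, 27, 25, 5, 35
Level 5: 22, 6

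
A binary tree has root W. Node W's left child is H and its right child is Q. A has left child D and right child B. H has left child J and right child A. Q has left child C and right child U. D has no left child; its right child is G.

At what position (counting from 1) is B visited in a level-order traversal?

Level-order visits nodes level by level from the root, left to right within each level.
Level 0: W
Level 1: H, Q
Level 2: J, A, C, U
Level 3: D, B
Level 4: G
Full level-order sequence: W, H, Q, J, A, C, U, D, B, G.

9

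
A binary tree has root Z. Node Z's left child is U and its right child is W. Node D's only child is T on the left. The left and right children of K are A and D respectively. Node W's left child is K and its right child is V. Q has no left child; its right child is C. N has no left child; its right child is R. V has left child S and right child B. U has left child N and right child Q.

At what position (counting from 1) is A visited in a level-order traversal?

Level-order visits nodes level by level from the root, left to right within each level.
Level 0: Z
Level 1: U, W
Level 2: N, Q, K, V
Level 3: R, C, A, D, S, B
Level 4: T
Full level-order sequence: Z, U, W, N, Q, K, V, R, C, A, D, S, B, T.

10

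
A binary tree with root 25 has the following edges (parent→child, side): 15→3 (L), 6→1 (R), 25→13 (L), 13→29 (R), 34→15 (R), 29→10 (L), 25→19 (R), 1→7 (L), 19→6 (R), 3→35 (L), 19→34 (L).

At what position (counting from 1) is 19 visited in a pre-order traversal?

5

Pre-order visits the node, then its left subtree, then its right subtree.
Visit 25.
At 25: go left to 13.
  Visit 13.
  At 13: no left child.
  At 13: go right to 29.
    Visit 29.
    At 29: go left to 10.
      10 is a leaf — visit 10.
    At 29: no right child.
At 25: go right to 19.
  Visit 19.
  At 19: go left to 34.
    Visit 34.
    At 34: no left child.
    At 34: go right to 15.
      Visit 15.
      At 15: go left to 3.
        Visit 3.
        At 3: go left to 35.
          35 is a leaf — visit 35.
        At 3: no right child.
      At 15: no right child.
  At 19: go right to 6.
    Visit 6.
    At 6: no left child.
    At 6: go right to 1.
      Visit 1.
      At 1: go left to 7.
        7 is a leaf — visit 7.
      At 1: no right child.
Full pre-order sequence: 25, 13, 29, 10, 19, 34, 15, 3, 35, 6, 1, 7.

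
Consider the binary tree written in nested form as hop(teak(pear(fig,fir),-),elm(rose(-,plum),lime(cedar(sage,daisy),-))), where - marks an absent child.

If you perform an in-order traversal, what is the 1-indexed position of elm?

8

In-order visits the left subtree, then the node, then the right subtree.
At hop: go left to teak.
  At teak: go left to pear.
    At pear: go left to fig.
      fig is a leaf — visit fig.
    Visit pear.
    At pear: go right to fir.
      fir is a leaf — visit fir.
  Visit teak.
  At teak: no right child.
Visit hop.
At hop: go right to elm.
  At elm: go left to rose.
    At rose: no left child.
    Visit rose.
    At rose: go right to plum.
      plum is a leaf — visit plum.
  Visit elm.
  At elm: go right to lime.
    At lime: go left to cedar.
      At cedar: go left to sage.
        sage is a leaf — visit sage.
      Visit cedar.
      At cedar: go right to daisy.
        daisy is a leaf — visit daisy.
    Visit lime.
    At lime: no right child.
Full in-order sequence: fig, pear, fir, teak, hop, rose, plum, elm, sage, cedar, daisy, lime.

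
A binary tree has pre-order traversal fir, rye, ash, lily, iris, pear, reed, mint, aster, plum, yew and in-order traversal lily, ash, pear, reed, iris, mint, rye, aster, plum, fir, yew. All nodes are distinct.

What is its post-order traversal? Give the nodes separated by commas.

lily, reed, pear, mint, iris, ash, plum, aster, rye, yew, fir

The first element of pre-order is the root; it splits in-order into left and right subtrees.
Root fir: left subtree has 9 nodes {lily, ash, pear, reed, iris, mint, rye, aster, plum}, right has 1 {yew}.
  Root rye: left subtree has 6 nodes {lily, ash, pear, reed, iris, mint}, right has 2 {aster, plum}.
    Root ash: left subtree has 1 node {lily}, right has 4 {pear, reed, iris, mint}.
      Root iris: left subtree has 2 nodes {pear, reed}, right has 1 {mint}.
        Root pear: left subtree has 0 nodes { }, right has 1 {reed}.
    Root aster: left subtree has 0 nodes { }, right has 1 {plum}.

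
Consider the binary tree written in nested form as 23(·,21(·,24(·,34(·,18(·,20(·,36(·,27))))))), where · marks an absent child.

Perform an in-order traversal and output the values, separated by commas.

In-order visits the left subtree, then the node, then the right subtree.
At 23: no left child.
Visit 23.
At 23: go right to 21.
  At 21: no left child.
  Visit 21.
  At 21: go right to 24.
    At 24: no left child.
    Visit 24.
    At 24: go right to 34.
      At 34: no left child.
      Visit 34.
      At 34: go right to 18.
        At 18: no left child.
        Visit 18.
        At 18: go right to 20.
          At 20: no left child.
          Visit 20.
          At 20: go right to 36.
            At 36: no left child.
            Visit 36.
            At 36: go right to 27.
              27 is a leaf — visit 27.

23, 21, 24, 34, 18, 20, 36, 27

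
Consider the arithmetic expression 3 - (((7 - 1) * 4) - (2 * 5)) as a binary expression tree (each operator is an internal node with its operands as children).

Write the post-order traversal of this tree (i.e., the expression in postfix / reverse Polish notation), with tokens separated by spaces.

Post-order on an expression tree gives postfix notation: for each operator, emit left operand, right operand, then the operator.

3 7 1 - 4 * 2 5 * - -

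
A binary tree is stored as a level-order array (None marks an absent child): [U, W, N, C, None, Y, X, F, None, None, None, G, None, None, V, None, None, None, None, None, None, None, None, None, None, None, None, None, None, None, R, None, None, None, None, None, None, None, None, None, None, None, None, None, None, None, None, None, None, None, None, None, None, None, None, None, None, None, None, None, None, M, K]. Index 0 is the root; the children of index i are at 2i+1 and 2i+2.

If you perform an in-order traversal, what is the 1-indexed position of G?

In-order visits the left subtree, then the node, then the right subtree.
At U: go left to W.
  At W: go left to C.
    At C: go left to F.
      F is a leaf — visit F.
    Visit C.
    At C: no right child.
  Visit W.
  At W: no right child.
Visit U.
At U: go right to N.
  At N: go left to Y.
    At Y: go left to G.
      G is a leaf — visit G.
    Visit Y.
    At Y: no right child.
  Visit N.
  At N: go right to X.
    At X: no left child.
    Visit X.
    At X: go right to V.
      At V: no left child.
      Visit V.
      At V: go right to R.
        At R: go left to M.
          M is a leaf — visit M.
        Visit R.
        At R: go right to K.
          K is a leaf — visit K.
Full in-order sequence: F, C, W, U, G, Y, N, X, V, M, R, K.

5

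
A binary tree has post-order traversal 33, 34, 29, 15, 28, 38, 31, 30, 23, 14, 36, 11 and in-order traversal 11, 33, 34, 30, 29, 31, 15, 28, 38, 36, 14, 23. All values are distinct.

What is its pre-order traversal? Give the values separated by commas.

The last element of post-order is the root; it splits in-order into left and right subtrees.
Root 11: left subtree has 0 nodes { }, right has 11 {33, 34, 30, 29, 31, 15, 28, 38, 36, 14, 23}.
  Root 36: left subtree has 8 nodes {33, 34, 30, 29, 31, 15, 28, 38}, right has 2 {14, 23}.
    Root 30: left subtree has 2 nodes {33, 34}, right has 5 {29, 31, 15, 28, 38}.
      Root 34: left subtree has 1 node {33}, right has 0 { }.
      Root 31: left subtree has 1 node {29}, right has 3 {15, 28, 38}.
        Root 38: left subtree has 2 nodes {15, 28}, right has 0 { }.
          Root 28: left subtree has 1 node {15}, right has 0 { }.
    Root 14: left subtree has 0 nodes { }, right has 1 {23}.

11, 36, 30, 34, 33, 31, 29, 38, 28, 15, 14, 23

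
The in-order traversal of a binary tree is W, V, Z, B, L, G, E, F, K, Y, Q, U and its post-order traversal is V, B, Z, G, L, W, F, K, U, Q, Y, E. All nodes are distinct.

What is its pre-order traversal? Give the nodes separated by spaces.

The last element of post-order is the root; it splits in-order into left and right subtrees.
Root E: left subtree has 6 nodes {W, V, Z, B, L, G}, right has 5 {F, K, Y, Q, U}.
  Root W: left subtree has 0 nodes { }, right has 5 {V, Z, B, L, G}.
    Root L: left subtree has 3 nodes {V, Z, B}, right has 1 {G}.
      Root Z: left subtree has 1 node {V}, right has 1 {B}.
  Root Y: left subtree has 2 nodes {F, K}, right has 2 {Q, U}.
    Root K: left subtree has 1 node {F}, right has 0 { }.
    Root Q: left subtree has 0 nodes { }, right has 1 {U}.

E W L Z V B G Y K F Q U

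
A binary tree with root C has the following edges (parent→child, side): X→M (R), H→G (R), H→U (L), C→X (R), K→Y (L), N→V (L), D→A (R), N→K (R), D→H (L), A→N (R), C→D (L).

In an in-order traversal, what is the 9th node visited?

In-order visits the left subtree, then the node, then the right subtree.
At C: go left to D.
  At D: go left to H.
    At H: go left to U.
      U is a leaf — visit U.
    Visit H.
    At H: go right to G.
      G is a leaf — visit G.
  Visit D.
  At D: go right to A.
    At A: no left child.
    Visit A.
    At A: go right to N.
      At N: go left to V.
        V is a leaf — visit V.
      Visit N.
      At N: go right to K.
        At K: go left to Y.
          Y is a leaf — visit Y.
        Visit K.
        At K: no right child.
Visit C.
At C: go right to X.
  At X: no left child.
  Visit X.
  At X: go right to M.
    M is a leaf — visit M.
Full in-order sequence: U, H, G, D, A, V, N, Y, K, C, X, M.

K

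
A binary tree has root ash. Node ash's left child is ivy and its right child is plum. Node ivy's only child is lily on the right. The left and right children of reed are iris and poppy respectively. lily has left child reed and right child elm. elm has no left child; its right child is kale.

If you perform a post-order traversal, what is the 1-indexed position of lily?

6

Post-order visits the left subtree, then the right subtree, then the node.
At ash: go left to ivy.
  At ivy: no left child.
  At ivy: go right to lily.
    At lily: go left to reed.
      At reed: go left to iris.
        iris is a leaf — visit iris.
      At reed: go right to poppy.
        poppy is a leaf — visit poppy.
      Visit reed.
    At lily: go right to elm.
      At elm: no left child.
      At elm: go right to kale.
        kale is a leaf — visit kale.
      Visit elm.
    Visit lily.
  Visit ivy.
At ash: go right to plum.
  plum is a leaf — visit plum.
Visit ash.
Full post-order sequence: iris, poppy, reed, kale, elm, lily, ivy, plum, ash.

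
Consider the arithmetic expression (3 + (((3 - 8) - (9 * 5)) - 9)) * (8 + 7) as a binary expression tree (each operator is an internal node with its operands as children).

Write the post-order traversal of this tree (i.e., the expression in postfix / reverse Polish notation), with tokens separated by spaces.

3 3 8 - 9 5 * - 9 - + 8 7 + *

Post-order on an expression tree gives postfix notation: for each operator, emit left operand, right operand, then the operator.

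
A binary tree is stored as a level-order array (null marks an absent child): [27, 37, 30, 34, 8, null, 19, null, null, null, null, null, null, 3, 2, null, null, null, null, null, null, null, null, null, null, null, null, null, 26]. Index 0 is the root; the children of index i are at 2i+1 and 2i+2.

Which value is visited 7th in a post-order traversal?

19

Post-order visits the left subtree, then the right subtree, then the node.
At 27: go left to 37.
  At 37: go left to 34.
    34 is a leaf — visit 34.
  At 37: go right to 8.
    8 is a leaf — visit 8.
  Visit 37.
At 27: go right to 30.
  At 30: no left child.
  At 30: go right to 19.
    At 19: go left to 3.
      At 3: no left child.
      At 3: go right to 26.
        26 is a leaf — visit 26.
      Visit 3.
    At 19: go right to 2.
      2 is a leaf — visit 2.
    Visit 19.
  Visit 30.
Visit 27.
Full post-order sequence: 34, 8, 37, 26, 3, 2, 19, 30, 27.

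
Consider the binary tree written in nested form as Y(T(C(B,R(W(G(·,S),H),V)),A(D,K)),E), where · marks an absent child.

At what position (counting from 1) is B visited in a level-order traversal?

Level-order visits nodes level by level from the root, left to right within each level.
Level 0: Y
Level 1: T, E
Level 2: C, A
Level 3: B, R, D, K
Level 4: W, V
Level 5: G, H
Level 6: S
Full level-order sequence: Y, T, E, C, A, B, R, D, K, W, V, G, H, S.

6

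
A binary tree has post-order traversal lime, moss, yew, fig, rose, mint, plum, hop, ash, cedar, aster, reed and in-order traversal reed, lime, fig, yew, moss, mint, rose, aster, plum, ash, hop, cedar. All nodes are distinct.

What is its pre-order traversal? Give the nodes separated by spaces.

The last element of post-order is the root; it splits in-order into left and right subtrees.
Root reed: left subtree has 0 nodes { }, right has 11 {lime, fig, yew, moss, mint, rose, aster, plum, ash, hop, cedar}.
  Root aster: left subtree has 6 nodes {lime, fig, yew, moss, mint, rose}, right has 4 {plum, ash, hop, cedar}.
    Root mint: left subtree has 4 nodes {lime, fig, yew, moss}, right has 1 {rose}.
      Root fig: left subtree has 1 node {lime}, right has 2 {yew, moss}.
        Root yew: left subtree has 0 nodes { }, right has 1 {moss}.
    Root cedar: left subtree has 3 nodes {plum, ash, hop}, right has 0 { }.
      Root ash: left subtree has 1 node {plum}, right has 1 {hop}.

reed aster mint fig lime yew moss rose cedar ash plum hop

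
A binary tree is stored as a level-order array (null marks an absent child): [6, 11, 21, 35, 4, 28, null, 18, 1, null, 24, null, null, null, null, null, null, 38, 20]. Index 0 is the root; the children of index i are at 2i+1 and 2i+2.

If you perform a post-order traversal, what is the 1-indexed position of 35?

5

Post-order visits the left subtree, then the right subtree, then the node.
At 6: go left to 11.
  At 11: go left to 35.
    At 35: go left to 18.
      18 is a leaf — visit 18.
    At 35: go right to 1.
      At 1: go left to 38.
        38 is a leaf — visit 38.
      At 1: go right to 20.
        20 is a leaf — visit 20.
      Visit 1.
    Visit 35.
  At 11: go right to 4.
    At 4: no left child.
    At 4: go right to 24.
      24 is a leaf — visit 24.
    Visit 4.
  Visit 11.
At 6: go right to 21.
  At 21: go left to 28.
    28 is a leaf — visit 28.
  At 21: no right child.
  Visit 21.
Visit 6.
Full post-order sequence: 18, 38, 20, 1, 35, 24, 4, 11, 28, 21, 6.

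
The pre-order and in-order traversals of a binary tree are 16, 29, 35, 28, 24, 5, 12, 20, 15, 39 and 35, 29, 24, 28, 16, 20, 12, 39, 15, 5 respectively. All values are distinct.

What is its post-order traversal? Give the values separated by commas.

The first element of pre-order is the root; it splits in-order into left and right subtrees.
Root 16: left subtree has 4 nodes {35, 29, 24, 28}, right has 5 {20, 12, 39, 15, 5}.
  Root 29: left subtree has 1 node {35}, right has 2 {24, 28}.
    Root 28: left subtree has 1 node {24}, right has 0 { }.
  Root 5: left subtree has 4 nodes {20, 12, 39, 15}, right has 0 { }.
    Root 12: left subtree has 1 node {20}, right has 2 {39, 15}.
      Root 15: left subtree has 1 node {39}, right has 0 { }.

35, 24, 28, 29, 20, 39, 15, 12, 5, 16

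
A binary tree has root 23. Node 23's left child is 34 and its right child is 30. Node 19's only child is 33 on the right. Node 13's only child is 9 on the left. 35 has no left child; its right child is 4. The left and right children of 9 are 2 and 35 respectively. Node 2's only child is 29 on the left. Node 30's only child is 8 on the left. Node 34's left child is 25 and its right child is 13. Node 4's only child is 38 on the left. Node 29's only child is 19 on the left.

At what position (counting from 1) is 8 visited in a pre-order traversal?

Pre-order visits the node, then its left subtree, then its right subtree.
Visit 23.
At 23: go left to 34.
  Visit 34.
  At 34: go left to 25.
    25 is a leaf — visit 25.
  At 34: go right to 13.
    Visit 13.
    At 13: go left to 9.
      Visit 9.
      At 9: go left to 2.
        Visit 2.
        At 2: go left to 29.
          Visit 29.
          At 29: go left to 19.
            Visit 19.
            At 19: no left child.
            At 19: go right to 33.
              33 is a leaf — visit 33.
          At 29: no right child.
        At 2: no right child.
      At 9: go right to 35.
        Visit 35.
        At 35: no left child.
        At 35: go right to 4.
          Visit 4.
          At 4: go left to 38.
            38 is a leaf — visit 38.
          At 4: no right child.
    At 13: no right child.
At 23: go right to 30.
  Visit 30.
  At 30: go left to 8.
    8 is a leaf — visit 8.
  At 30: no right child.
Full pre-order sequence: 23, 34, 25, 13, 9, 2, 29, 19, 33, 35, 4, 38, 30, 8.

14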